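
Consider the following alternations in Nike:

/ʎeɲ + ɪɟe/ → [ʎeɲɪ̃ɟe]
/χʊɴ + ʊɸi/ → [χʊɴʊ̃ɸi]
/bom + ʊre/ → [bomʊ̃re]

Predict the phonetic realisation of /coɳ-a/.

The data show progressive nasality assimilation (vowel nasalisation): /ɪ/ → [ɪ̃] after /ɲ/; /ʊ/ → [ʊ̃] after /ɴ/; /ʊ/ → [ʊ̃] after /m/ — a vowel is nasalised by an immediately preceding nasal consonant.
/a/ sits next to the nasal /ɳ/ and is therefore nasalised to [ã].

[coɳã]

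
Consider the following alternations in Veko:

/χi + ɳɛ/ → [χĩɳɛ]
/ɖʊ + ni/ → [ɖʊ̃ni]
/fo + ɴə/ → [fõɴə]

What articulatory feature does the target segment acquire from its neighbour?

nasality

The vowel /i/ surfaces as nasalised [ĩ] next to the following nasal /ɳ/ — it has acquired the [+nasal] feature of its neighbour.
The other forms show the same pattern: /ʊ/ → [ʊ̃] before /n/; /o/ → [õ] before /ɴ/ — each time a vowel is nasalised next to a following nasal.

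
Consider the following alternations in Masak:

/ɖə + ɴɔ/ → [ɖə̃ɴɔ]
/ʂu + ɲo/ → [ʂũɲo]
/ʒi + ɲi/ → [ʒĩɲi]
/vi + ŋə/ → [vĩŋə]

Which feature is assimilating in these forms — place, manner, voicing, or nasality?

nasality

The vowel /ə/ surfaces as nasalised [ə̃] next to the following nasal /ɴ/ — it has acquired the [+nasal] feature of its neighbour.
The other forms show the same pattern: /u/ → [ũ] before /ɲ/; /i/ → [ĩ] before /ɲ/; /i/ → [ĩ] before /ŋ/ — each time a vowel is nasalised next to a following nasal.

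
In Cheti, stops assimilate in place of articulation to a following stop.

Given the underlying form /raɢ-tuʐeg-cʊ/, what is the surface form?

The rule targets /ɢ/ (voiced uvular stop), which sits before the trigger /t/ (alveolar).
The voiced alveolar stop is [d], so /ɢ/ → [d].
The same rule applies at the second boundary: /g/ → [ɟ] next to /c/.

[radtuʐeɟcʊ]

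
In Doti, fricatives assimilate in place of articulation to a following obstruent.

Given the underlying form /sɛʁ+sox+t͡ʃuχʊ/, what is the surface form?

[sɛzsoʃt͡ʃuχʊ]

/ʁ/ is a voiced uvular fricative. The following trigger /s/ is alveolar, so /ʁ/ must become alveolar as well.
Changing only its place to alveolar gives [z] — the voiced alveolar fricative.
The same rule applies at the second boundary: /x/ → [ʃ] next to /t͡ʃ/.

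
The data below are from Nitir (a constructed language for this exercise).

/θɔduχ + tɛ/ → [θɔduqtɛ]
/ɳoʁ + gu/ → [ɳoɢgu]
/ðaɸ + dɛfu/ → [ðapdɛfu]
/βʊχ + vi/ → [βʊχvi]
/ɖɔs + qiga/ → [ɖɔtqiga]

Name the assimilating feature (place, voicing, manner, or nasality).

manner

Comparing underlying and surface forms, /χ/ → [q] is the alternation; the neighbouring /t/ is constant.
/χ/ is a fricative while /t/ is a stop; the output [q] is a stop, matching the trigger — so the feature that spreads is manner.
Checking the remaining alternations: /ʁ/ → [ɢ] before /g/ (fricative → stop, matching a stop); /ɸ/ → [p] before /d/ (fricative → stop, matching a stop); /s/ → [t] before /q/ (fricative → stop, matching a stop) — only manner changes, and always toward the following segment.
No alternation appears in [βʊχvi]: there the adjacent consonants already agree in manner (/χ/ and /v/ are both fricatives), so this form is consistent with the same rule.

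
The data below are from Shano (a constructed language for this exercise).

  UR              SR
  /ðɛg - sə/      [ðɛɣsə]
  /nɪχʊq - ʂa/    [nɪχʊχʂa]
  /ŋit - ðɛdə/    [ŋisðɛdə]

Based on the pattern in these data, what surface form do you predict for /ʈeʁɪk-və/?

[ʈeʁɪxvə]

The data show regressive manner assimilation: /g/ → [ɣ] before /s/; /q/ → [χ] before /ʂ/; /t/ → [s] before /ð/. In each pair only manner changes, matching the following consonant, while place and voice stay constant.
The rule targets /k/ (voiceless velar stop), which sits before the trigger /v/ (fricative).
The voiceless velar fricative is [x], so /k/ → [x].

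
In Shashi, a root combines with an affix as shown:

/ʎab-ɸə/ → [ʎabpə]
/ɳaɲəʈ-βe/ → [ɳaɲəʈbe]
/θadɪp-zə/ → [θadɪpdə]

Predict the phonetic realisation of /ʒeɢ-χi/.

The data show progressive manner assimilation: /ɸ/ → [p] after /b/; /β/ → [b] after /ʈ/; /z/ → [d] after /p/. In each pair only manner changes, matching the preceding consonant, while place and voice stay constant.
/χ/ is a voiceless uvular fricative. The preceding trigger /ɢ/ is a stop, so /χ/ must become a stop as well.
The voiceless uvular stop is [q], so /χ/ → [q].

[ʒeɢqi]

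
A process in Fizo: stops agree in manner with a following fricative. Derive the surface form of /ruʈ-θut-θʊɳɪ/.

/ʈ/ is a voiceless retroflex stop. The following trigger /θ/ is a fricative, so /ʈ/ must become a fricative as well.
A voiceless retroflex fricative is [ʂ], so the surface segment is [ʂ].
At the second juncture, /t/ likewise becomes [s] adjacent to /θ/.

[ruʂθusθʊɳɪ]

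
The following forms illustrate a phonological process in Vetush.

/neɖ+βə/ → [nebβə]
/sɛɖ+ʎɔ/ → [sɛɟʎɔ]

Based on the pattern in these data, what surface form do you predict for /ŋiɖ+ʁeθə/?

The data show regressive place assimilation: /ɖ/ → [b] before /β/; /ɖ/ → [ɟ] before /ʎ/. In each pair only place changes, matching the following consonant, while manner and voice stay constant.
/ɖ/ is a voiced retroflex stop. The following trigger /ʁ/ is uvular, so /ɖ/ must become uvular as well.
The voiced uvular stop is [ɢ], so /ɖ/ → [ɢ].

[ŋiɢʁeθə]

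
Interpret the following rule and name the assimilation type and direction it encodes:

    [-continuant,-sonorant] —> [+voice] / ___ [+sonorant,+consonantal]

regressive voicing assimilation

The target ([-continuant,-sonorant], stops) acquires [+voice] next to a sonorant consonant ([+sonorant,+consonantal]) — it takes on the voicing of its neighbour, so the feature that spreads is voicing.
Since the environment is written after the underscore, the trigger follows the target; the direction is regressive.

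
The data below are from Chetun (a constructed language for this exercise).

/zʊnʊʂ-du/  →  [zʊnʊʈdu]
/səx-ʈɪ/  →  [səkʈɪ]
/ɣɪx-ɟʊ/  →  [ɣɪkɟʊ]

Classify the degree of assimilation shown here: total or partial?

partial assimilation

Comparing underlying and surface forms, /ʂ/ → [ʈ] is the alternation; the neighbouring /d/ is constant.
/ʂ/ is a fricative while /d/ is a stop; the output [ʈ] is a stop, matching the trigger — so the feature that spreads is manner.
Place and voice are unchanged, so the assimilation is partial, not total.
Checking the remaining alternations: /x/ → [k] before /ʈ/ (fricative → stop, matching a stop); /x/ → [k] before /ɟ/ (fricative → stop, matching a stop) — only manner changes, and always toward the following segment.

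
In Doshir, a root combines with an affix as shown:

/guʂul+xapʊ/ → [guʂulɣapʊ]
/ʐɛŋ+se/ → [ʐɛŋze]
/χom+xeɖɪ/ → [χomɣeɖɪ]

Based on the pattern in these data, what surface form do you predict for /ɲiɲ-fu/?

[ɲiɲvu]

The data show progressive voicing assimilation: /x/ → [ɣ] after /l/; /s/ → [z] after /ŋ/; /x/ → [ɣ] after /m/. In each pair only voicing changes, matching the preceding consonant, while place and manner stay constant.
/f/ is a voiceless labiodental fricative. The preceding trigger /ɲ/ is voiced, so /f/ must become voiced as well.
A voiced labiodental fricative is [v], so the surface segment is [v].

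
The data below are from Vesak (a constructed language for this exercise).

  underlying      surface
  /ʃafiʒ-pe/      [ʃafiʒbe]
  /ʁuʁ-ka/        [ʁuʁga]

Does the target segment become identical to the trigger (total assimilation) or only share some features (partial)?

partial assimilation

The segment that alternates is /p/, which surfaces as [b] when adjacent to /ʒ/.
The change voiceless → voiced matches the voicing of the preceding /ʒ/, identifying this as voicing assimilation.
Place and manner are unchanged, so the assimilation is partial, not total.
The other alternating form patterns the same way: /k/ → [g] after /ʁ/ (voiceless → voiced, matching voiced) — only voicing changes, and always toward the preceding segment.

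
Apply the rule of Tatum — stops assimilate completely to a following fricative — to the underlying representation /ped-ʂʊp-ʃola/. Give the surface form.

/d/ is the segment targeted by the rule; it sits immediately before /ʂ/, so it assimilates completely and surfaces as [ʂ].
At the second juncture, /p/ likewise becomes [ʃ] adjacent to /ʃ/.

[peʂʂʊʃʃola]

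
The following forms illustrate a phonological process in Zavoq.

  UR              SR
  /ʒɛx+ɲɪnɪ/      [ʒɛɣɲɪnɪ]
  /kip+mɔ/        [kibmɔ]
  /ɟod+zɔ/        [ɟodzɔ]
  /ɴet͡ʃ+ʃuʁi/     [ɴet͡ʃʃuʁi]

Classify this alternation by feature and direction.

regressive voicing assimilation

Underlying /x/ is realised as [ɣ] next to /ɲ/; /ɲ/ itself does not change.
The change voiceless → voiced matches the voicing of the following /ɲ/, identifying this as voicing assimilation.
Place and manner are unchanged, so the assimilation is partial, not total.
Checking the remaining alternation: /p/ → [b] before /m/ (voiceless → voiced, matching voiced) — only voicing changes, and always toward the following segment.
Nothing changes in [ɟodzɔ], [ɴet͡ʃʃuʁi]: there the adjacent consonants already agree in voicing (/d/ and /z/ are both voiced; /t͡ʃ/ and /ʃ/ are both voiceless), so these forms are consistent with the same rule.
Since the segment that changes precedes the conditioning segment, the assimilation is regressive.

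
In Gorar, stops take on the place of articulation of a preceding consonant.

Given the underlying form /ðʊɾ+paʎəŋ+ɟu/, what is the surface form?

/p/ is a voiceless bilabial stop. The preceding trigger /ɾ/ is alveolar, so /p/ must become alveolar as well.
A voiceless alveolar stop is [t], so the surface segment is [t].
At the second juncture, /ɟ/ likewise becomes [g] adjacent to /ŋ/.

[ðʊɾtaʎəŋgu]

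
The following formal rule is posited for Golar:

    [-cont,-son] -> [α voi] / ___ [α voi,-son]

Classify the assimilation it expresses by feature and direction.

The shared variable α links the value of [voi] on the target to the same value on the neighbouring segment, so voicing is the feature that assimilates.
The conditioning segment sits to the right of the focus bar, meaning the trigger follows the segment that changes — regressive assimilation.

regressive voicing assimilation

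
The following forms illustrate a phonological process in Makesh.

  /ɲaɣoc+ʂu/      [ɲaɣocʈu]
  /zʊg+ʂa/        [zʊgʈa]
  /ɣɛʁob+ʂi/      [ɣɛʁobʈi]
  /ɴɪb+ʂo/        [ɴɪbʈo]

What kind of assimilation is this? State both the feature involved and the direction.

Comparing underlying and surface forms, /ʂ/ → [ʈ] is the alternation; the neighbouring /c/ is constant.
/ʂ/ is a fricative while /c/ is a stop; the output [ʈ] is a stop, matching the trigger — so the feature that spreads is manner.
Place and voice are unchanged, so the assimilation is partial, not total.
Checking the remaining alternations: /ʂ/ → [ʈ] after /g/ (fricative → stop, matching a stop); /ʂ/ → [ʈ] after /b/ (fricative → stop, matching a stop) — only manner changes, and always toward the preceding segment.
Since the segment that changes follows the conditioning segment, the assimilation is progressive.

progressive manner assimilation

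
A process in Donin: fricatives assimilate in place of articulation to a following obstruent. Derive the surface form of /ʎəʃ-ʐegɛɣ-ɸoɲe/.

[ʎəʂʐegɛβɸoɲe]

The rule targets /ʃ/ (voiceless postalveolar fricative), which sits before the trigger /ʐ/ (retroflex).
The voiceless retroflex fricative is [ʂ], so /ʃ/ → [ʂ].
At the second juncture, /ɣ/ likewise becomes [β] adjacent to /ɸ/.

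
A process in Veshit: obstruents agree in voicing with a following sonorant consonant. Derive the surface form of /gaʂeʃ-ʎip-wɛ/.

[gaʂeʒʎibwɛ]

The rule targets /ʃ/ (voiceless postalveolar fricative), which sits before the trigger /ʎ/ (voiced).
The voiced postalveolar fricative is [ʒ], so /ʃ/ → [ʒ].
The same rule applies at the second boundary: /p/ → [b] next to /w/.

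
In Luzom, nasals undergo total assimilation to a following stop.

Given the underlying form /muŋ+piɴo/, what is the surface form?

/ŋ/ is the segment targeted by the rule; it sits immediately before /p/, so it assimilates completely and surfaces as [p].

[muppiɴo]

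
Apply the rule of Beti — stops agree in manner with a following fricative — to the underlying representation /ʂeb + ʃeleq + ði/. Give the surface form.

[ʂeβʃeleχði]

/b/ is a voiced bilabial stop. The following trigger /ʃ/ is a fricative, so /b/ must become a fricative as well.
The voiced bilabial fricative is [β], so /b/ → [β].
At the second juncture, /q/ likewise becomes [χ] adjacent to /ð/.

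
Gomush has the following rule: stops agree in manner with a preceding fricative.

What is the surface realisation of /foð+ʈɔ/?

/ʈ/ is a voiceless retroflex stop. The preceding trigger /ð/ is a fricative, so /ʈ/ must become a fricative as well.
The voiceless retroflex fricative is [ʂ], so /ʈ/ → [ʂ].

[foðʂɔ]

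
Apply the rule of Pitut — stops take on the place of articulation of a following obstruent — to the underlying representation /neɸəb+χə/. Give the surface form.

[neɸəɢχə]

/b/ is a voiced bilabial stop. The following trigger /χ/ is uvular, so /b/ must become uvular as well.
Changing only its place to uvular gives [ɢ] — the voiced uvular stop.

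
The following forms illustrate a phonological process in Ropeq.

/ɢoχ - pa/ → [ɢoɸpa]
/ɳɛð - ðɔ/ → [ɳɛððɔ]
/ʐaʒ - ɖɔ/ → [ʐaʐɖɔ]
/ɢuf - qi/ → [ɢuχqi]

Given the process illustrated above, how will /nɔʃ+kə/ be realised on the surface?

[nɔxkə]

The data show regressive place assimilation: /χ/ → [ɸ] before /p/; /ʒ/ → [ʐ] before /ɖ/; /f/ → [χ] before /q/. In each pair only place changes, matching the following consonant, while manner and voice stay constant.
No alternation appears in [ɳɛððɔ]: there the adjacent consonants already agree in place (/ð/ and /ð/ are both dental), so this form is consistent with the same rule.
The rule targets /ʃ/ (voiceless postalveolar fricative), which sits before the trigger /k/ (velar).
The voiceless velar fricative is [x], so /ʃ/ → [x].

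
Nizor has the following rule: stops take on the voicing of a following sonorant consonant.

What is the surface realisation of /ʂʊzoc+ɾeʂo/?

[ʂʊzoɟɾeʂo]

/c/ is a voiceless palatal stop. The following trigger /ɾ/ is voiced, so /c/ must become voiced as well.
A voiced palatal stop is [ɟ], so the surface segment is [ɟ].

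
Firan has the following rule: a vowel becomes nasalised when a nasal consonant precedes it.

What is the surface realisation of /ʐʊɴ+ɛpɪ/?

[ʐʊɴɛ̃pɪ]

/ɛ/ sits next to the nasal /ɴ/ and is therefore nasalised to [ɛ̃].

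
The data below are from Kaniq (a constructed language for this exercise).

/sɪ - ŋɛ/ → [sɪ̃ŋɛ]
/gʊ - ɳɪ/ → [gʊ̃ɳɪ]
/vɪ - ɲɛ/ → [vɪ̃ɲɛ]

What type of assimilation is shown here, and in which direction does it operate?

regressive nasality assimilation (vowel nasalisation)

The vowel /ɪ/ surfaces as nasalised [ɪ̃] next to the following nasal /ŋ/ — it has acquired the [+nasal] feature of its neighbour.
Likewise in the remaining data: /ʊ/ → [ʊ̃] before /ɳ/; /ɪ/ → [ɪ̃] before /ɲ/ — each time a vowel is nasalised next to a following nasal.
Because the conditioning nasal is to the right of the vowel that changes, the process is regressive (anticipatory).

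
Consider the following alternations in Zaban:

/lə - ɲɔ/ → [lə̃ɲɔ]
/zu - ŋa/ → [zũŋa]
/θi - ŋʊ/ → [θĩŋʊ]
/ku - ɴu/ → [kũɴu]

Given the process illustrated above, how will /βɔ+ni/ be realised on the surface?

The data show regressive nasality assimilation (vowel nasalisation): /ə/ → [ə̃] before /ɲ/; /u/ → [ũ] before /ŋ/; /i/ → [ĩ] before /ŋ/; /u/ → [ũ] before /ɴ/ — a vowel is nasalised by an immediately following nasal consonant.
The vowel /ɔ/ is adjacent to the following nasal /n/, so it acquires [+nasal] and surfaces as [ɔ̃].

[βɔ̃ni]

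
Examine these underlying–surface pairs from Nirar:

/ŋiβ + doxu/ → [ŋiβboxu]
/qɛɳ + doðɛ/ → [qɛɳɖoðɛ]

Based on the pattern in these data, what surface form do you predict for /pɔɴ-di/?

The data show progressive place assimilation: /d/ → [b] after /β/; /d/ → [ɖ] after /ɳ/. In each pair only place changes, matching the preceding consonant, while manner and voice stay constant.
/d/ is a voiced alveolar stop. The preceding trigger /ɴ/ is uvular, so /d/ must become uvular as well.
A voiced uvular stop is [ɢ], so the surface segment is [ɢ].

[pɔɴɢi]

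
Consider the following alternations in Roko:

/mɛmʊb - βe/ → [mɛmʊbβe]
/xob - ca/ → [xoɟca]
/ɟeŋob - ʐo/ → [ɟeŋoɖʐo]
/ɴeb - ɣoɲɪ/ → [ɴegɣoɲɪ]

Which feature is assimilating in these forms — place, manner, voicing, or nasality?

The segment that alternates is /b/, which surfaces as [ɟ] when adjacent to /c/.
The change bilabial → palatal matches the place of the following /c/, identifying this as place assimilation.
The same holds elsewhere in the data: /b/ → [ɖ] before /ʐ/ (bilabial → retroflex, matching retroflex); /b/ → [g] before /ɣ/ (bilabial → velar, matching velar) — only place changes, and always toward the following segment.
Nothing changes in [mɛmʊbβe]: there the adjacent consonants already agree in place (/b/ and /β/ are both bilabial), so this form is consistent with the same rule.

place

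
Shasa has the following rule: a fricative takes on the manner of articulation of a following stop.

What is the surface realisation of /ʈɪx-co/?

[ʈɪkco]

/x/ is a voiceless velar fricative. The following trigger /c/ is a stop, so /x/ must become a stop as well.
A voiceless velar stop is [k], so the surface segment is [k].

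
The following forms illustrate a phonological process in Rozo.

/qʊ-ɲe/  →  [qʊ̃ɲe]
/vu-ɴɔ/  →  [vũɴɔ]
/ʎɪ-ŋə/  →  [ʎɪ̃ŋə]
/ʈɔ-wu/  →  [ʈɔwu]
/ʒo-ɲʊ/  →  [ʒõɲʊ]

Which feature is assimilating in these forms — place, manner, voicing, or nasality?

The vowel /ʊ/ surfaces as nasalised [ʊ̃] next to the following nasal /ɲ/ — it has acquired the [+nasal] feature of its neighbour.
The other forms show the same pattern: /u/ → [ũ] before /ɴ/; /ɪ/ → [ɪ̃] before /ŋ/; /o/ → [õ] before /ɲ/ — each time a vowel is nasalised next to a following nasal.
No change occurs in [ʈɔwu] because the vowel at the boundary is adjacent to an oral consonant, not a nasal (/ɔ/ next to /w/).

nasality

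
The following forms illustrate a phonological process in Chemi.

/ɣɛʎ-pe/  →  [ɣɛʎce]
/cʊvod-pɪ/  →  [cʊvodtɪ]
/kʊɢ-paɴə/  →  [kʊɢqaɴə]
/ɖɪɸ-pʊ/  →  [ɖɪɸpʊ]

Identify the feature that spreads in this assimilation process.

place

The segment that alternates is /p/, which surfaces as [c] when adjacent to /ʎ/.
/p/ is bilabial while /ʎ/ is palatal; the output [c] is palatal, matching the trigger — so the feature that spreads is place.
The other alternating forms pattern the same way: /p/ → [t] after /d/ (bilabial → alveolar, matching alveolar); /p/ → [q] after /ɢ/ (bilabial → uvular, matching uvular) — only place changes, and always toward the preceding segment.
No alternation appears in [ɖɪɸpʊ]: there the adjacent consonants already agree in place (/p/ and /ɸ/ are both bilabial), so this form is consistent with the same rule.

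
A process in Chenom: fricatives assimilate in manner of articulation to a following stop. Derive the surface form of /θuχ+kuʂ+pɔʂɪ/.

[θuqkuʈpɔʂɪ]

/χ/ is a voiceless uvular fricative. The following trigger /k/ is a stop, so /χ/ must become a stop as well.
The voiceless uvular stop is [q], so /χ/ → [q].
At the second juncture, /ʂ/ likewise becomes [ʈ] adjacent to /p/.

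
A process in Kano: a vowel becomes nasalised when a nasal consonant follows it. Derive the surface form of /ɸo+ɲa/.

[ɸõɲa]

The vowel /o/ is adjacent to the following nasal /ɲ/, so it acquires [+nasal] and surfaces as [õ].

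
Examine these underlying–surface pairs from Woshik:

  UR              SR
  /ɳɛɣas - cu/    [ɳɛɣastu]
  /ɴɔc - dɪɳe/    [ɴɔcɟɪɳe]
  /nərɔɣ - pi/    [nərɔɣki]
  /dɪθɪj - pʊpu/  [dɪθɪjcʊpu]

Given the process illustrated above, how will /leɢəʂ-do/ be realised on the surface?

[leɢəʂɖo]

The data show progressive place assimilation: /c/ → [t] after /s/; /d/ → [ɟ] after /c/; /p/ → [k] after /ɣ/; /p/ → [c] after /j/. In each pair only place changes, matching the preceding consonant, while manner and voice stay constant.
/d/ is a voiced alveolar stop. The preceding trigger /ʂ/ is retroflex, so /d/ must become retroflex as well.
The voiced retroflex stop is [ɖ], so /d/ → [ɖ].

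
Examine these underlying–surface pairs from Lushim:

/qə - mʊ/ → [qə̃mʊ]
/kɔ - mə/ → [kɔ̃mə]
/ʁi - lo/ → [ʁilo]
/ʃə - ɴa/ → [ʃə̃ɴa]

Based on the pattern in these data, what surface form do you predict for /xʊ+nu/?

[xʊ̃nu]

The data show regressive nasality assimilation (vowel nasalisation): /ə/ → [ə̃] before /m/; /ɔ/ → [ɔ̃] before /m/; /ə/ → [ə̃] before /ɴ/ — a vowel is nasalised by an immediately following nasal consonant.
No change occurs in [ʁilo] because the vowel at the boundary is adjacent to an oral consonant, not a nasal (/i/ next to /l/).
/ʊ/ sits next to the nasal /n/ and is therefore nasalised to [ʊ̃].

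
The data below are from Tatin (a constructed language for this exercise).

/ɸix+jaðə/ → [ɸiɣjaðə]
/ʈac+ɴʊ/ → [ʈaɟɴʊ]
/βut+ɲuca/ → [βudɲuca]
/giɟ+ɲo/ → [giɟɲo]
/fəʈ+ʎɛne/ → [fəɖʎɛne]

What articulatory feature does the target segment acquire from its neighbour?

voicing

The segment that alternates is /x/, which surfaces as [ɣ] when adjacent to /j/.
/x/ is voiceless while /j/ is voiced; the output [ɣ] is voiced, matching the trigger — so the feature that spreads is voicing.
The other alternating forms pattern the same way: /c/ → [ɟ] before /ɴ/ (voiceless → voiced, matching voiced); /t/ → [d] before /ɲ/ (voiceless → voiced, matching voiced); /ʈ/ → [ɖ] before /ʎ/ (voiceless → voiced, matching voiced) — only voicing changes, and always toward the following segment.
No alternation appears in [giɟɲo]: there the adjacent consonants already agree in voicing (/ɟ/ and /ɲ/ are both voiced), so this form is consistent with the same rule.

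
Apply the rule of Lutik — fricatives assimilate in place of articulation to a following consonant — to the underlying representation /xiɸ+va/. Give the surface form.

[xifva]

The rule targets /ɸ/ (voiceless bilabial fricative), which sits before the trigger /v/ (labiodental).
A voiceless labiodental fricative is [f], so the surface segment is [f].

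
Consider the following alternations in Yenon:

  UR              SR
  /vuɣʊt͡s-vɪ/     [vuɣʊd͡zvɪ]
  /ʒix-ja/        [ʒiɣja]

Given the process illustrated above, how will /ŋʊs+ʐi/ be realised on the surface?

The data show regressive voicing assimilation: /t͡s/ → [d͡z] before /v/; /x/ → [ɣ] before /j/. In each pair only voicing changes, matching the following consonant, while place and manner stay constant.
The rule targets /s/ (voiceless alveolar fricative), which sits before the trigger /ʐ/ (voiced).
A voiced alveolar fricative is [z], so the surface segment is [z].

[ŋʊzʐi]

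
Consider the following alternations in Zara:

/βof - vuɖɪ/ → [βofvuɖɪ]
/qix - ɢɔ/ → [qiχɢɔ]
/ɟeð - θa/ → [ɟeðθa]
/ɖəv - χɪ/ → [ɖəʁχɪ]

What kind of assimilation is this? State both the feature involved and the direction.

regressive place assimilation

Underlying /x/ is realised as [χ] next to /ɢ/; /ɢ/ itself does not change.
/x/ is velar while /ɢ/ is uvular; the output [χ] is uvular, matching the trigger — so the feature that spreads is place.
Manner and voice are unchanged, so the assimilation is partial, not total.
Checking the remaining alternation: /v/ → [ʁ] before /χ/ (labiodental → uvular, matching uvular) — only place changes, and always toward the following segment.
Nothing changes in [βofvuɖɪ], [ɟeðθa]: there the adjacent consonants already agree in place (/f/ and /v/ are both labiodental; /ð/ and /θ/ are both dental), so these forms are consistent with the same rule.
The trigger is the following segment, so the direction is regressive (anticipatory).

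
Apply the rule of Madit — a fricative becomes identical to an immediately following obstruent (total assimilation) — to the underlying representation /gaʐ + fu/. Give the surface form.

[gaffu]

/ʐ/ is the segment targeted by the rule; it sits immediately before /f/, so it assimilates completely and surfaces as [f].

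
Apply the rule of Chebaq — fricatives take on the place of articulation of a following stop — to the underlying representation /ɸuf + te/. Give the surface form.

/f/ is a voiceless labiodental fricative. The following trigger /t/ is alveolar, so /f/ must become alveolar as well.
Changing only its place to alveolar gives [s] — the voiceless alveolar fricative.

[ɸuste]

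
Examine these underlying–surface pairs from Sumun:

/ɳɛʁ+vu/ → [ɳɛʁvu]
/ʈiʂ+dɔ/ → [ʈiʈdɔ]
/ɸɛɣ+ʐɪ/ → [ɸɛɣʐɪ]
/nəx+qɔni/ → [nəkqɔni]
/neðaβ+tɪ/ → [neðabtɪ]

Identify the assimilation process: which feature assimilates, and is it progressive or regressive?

regressive manner assimilation

Comparing underlying and surface forms, /ʂ/ → [ʈ] is the alternation; the neighbouring /d/ is constant.
The change fricative → stop matches the manner of the following /d/, identifying this as manner assimilation.
Place and voice are unchanged, so the assimilation is partial, not total.
Checking the remaining alternations: /x/ → [k] before /q/ (fricative → stop, matching a stop); /β/ → [b] before /t/ (fricative → stop, matching a stop) — only manner changes, and always toward the following segment.
No alternation appears in [ɳɛʁvu], [ɸɛɣʐɪ]: there the adjacent consonants already agree in manner (/ʁ/ and /v/ are both fricatives; /ɣ/ and /ʐ/ are both fricatives), so these forms are consistent with the same rule.
The trigger is the following segment, so the direction is regressive (anticipatory).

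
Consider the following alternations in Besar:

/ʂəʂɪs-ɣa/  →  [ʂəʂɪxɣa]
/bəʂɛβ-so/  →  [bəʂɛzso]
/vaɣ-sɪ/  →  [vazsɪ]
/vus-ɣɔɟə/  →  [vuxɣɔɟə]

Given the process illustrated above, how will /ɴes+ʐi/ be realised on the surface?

The data show regressive place assimilation: /s/ → [x] before /ɣ/; /β/ → [z] before /s/; /ɣ/ → [z] before /s/. In each pair only place changes, matching the following consonant, while manner and voice stay constant.
The rule targets /s/ (voiceless alveolar fricative), which sits before the trigger /ʐ/ (retroflex).
Changing only its place to retroflex gives [ʂ] — the voiceless retroflex fricative.

[ɴeʂʐi]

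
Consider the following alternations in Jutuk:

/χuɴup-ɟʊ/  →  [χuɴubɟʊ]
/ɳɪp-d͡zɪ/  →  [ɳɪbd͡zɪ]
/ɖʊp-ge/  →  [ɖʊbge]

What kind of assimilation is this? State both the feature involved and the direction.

regressive voicing assimilation

Comparing underlying and surface forms, /p/ → [b] is the alternation; the neighbouring /ɟ/ is constant.
The change voiceless → voiced matches the voicing of the following /ɟ/, identifying this as voicing assimilation.
Place and manner are unchanged, so the assimilation is partial, not total.
Checking the remaining alternations: /p/ → [b] before /d͡z/ (voiceless → voiced, matching voiced); /p/ → [b] before /g/ (voiceless → voiced, matching voiced) — only voicing changes, and always toward the following segment.
Since the segment that changes precedes the conditioning segment, the assimilation is regressive.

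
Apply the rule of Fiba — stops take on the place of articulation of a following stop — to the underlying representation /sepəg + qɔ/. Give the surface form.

/g/ is a voiced velar stop. The following trigger /q/ is uvular, so /g/ must become uvular as well.
A voiced uvular stop is [ɢ], so the surface segment is [ɢ].

[sepəɢqɔ]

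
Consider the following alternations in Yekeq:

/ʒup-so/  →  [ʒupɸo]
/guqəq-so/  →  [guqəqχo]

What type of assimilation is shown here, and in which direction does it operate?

progressive place assimilation

Comparing underlying and surface forms, /s/ → [ɸ] is the alternation; the neighbouring /p/ is constant.
/s/ is alveolar while /p/ is bilabial; the output [ɸ] is bilabial, matching the trigger — so the feature that spreads is place.
Manner and voice are unchanged, so the assimilation is partial, not total.
Checking the remaining alternation: /s/ → [χ] after /q/ (alveolar → uvular, matching uvular) — only place changes, and always toward the preceding segment.
The trigger is the preceding segment, so the direction is progressive (perseverative).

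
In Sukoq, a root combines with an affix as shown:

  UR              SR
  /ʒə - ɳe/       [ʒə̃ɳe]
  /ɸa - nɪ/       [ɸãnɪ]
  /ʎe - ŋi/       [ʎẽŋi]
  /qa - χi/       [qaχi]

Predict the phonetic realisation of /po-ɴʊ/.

The data show regressive nasality assimilation (vowel nasalisation): /ə/ → [ə̃] before /ɳ/; /a/ → [ã] before /n/; /e/ → [ẽ] before /ŋ/ — a vowel is nasalised by an immediately following nasal consonant.
No change occurs in [qaχi] because the vowel at the boundary is adjacent to an oral consonant, not a nasal (/a/ next to /χ/).
/o/ sits next to the nasal /ɴ/ and is therefore nasalised to [õ].

[põɴʊ]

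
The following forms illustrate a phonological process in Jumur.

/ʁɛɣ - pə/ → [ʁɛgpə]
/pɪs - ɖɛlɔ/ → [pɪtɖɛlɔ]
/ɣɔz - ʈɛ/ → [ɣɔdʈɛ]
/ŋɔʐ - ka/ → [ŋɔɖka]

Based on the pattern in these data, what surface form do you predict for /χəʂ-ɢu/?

The data show regressive manner assimilation: /ɣ/ → [g] before /p/; /s/ → [t] before /ɖ/; /z/ → [d] before /ʈ/; /ʐ/ → [ɖ] before /k/. In each pair only manner changes, matching the following consonant, while place and voice stay constant.
The rule targets /ʂ/ (voiceless retroflex fricative), which sits before the trigger /ɢ/ (stop).
Changing only its manner to stop gives [ʈ] — the voiceless retroflex stop.

[χəʈɢu]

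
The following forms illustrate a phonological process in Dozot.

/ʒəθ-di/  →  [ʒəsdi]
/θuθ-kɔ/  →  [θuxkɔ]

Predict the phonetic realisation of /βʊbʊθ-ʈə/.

The data show regressive place assimilation: /θ/ → [s] before /d/; /θ/ → [x] before /k/. In each pair only place changes, matching the following consonant, while manner and voice stay constant.
/θ/ is a voiceless dental fricative. The following trigger /ʈ/ is retroflex, so /θ/ must become retroflex as well.
Changing only its place to retroflex gives [ʂ] — the voiceless retroflex fricative.

[βʊbʊʂʈə]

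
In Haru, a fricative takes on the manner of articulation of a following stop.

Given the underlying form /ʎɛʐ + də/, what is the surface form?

The rule targets /ʐ/ (voiced retroflex fricative), which sits before the trigger /d/ (stop).
The voiced retroflex stop is [ɖ], so /ʐ/ → [ɖ].

[ʎɛɖdə]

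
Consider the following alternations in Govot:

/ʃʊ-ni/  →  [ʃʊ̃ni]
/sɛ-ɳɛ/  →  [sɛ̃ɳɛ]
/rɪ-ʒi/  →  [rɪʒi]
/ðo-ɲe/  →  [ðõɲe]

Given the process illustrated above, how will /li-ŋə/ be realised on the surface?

[lĩŋə]

The data show regressive nasality assimilation (vowel nasalisation): /ʊ/ → [ʊ̃] before /n/; /ɛ/ → [ɛ̃] before /ɳ/; /o/ → [õ] before /ɲ/ — a vowel is nasalised by an immediately following nasal consonant.
No change occurs in [rɪʒi] because the vowel at the boundary is adjacent to an oral consonant, not a nasal (/ɪ/ next to /ʒ/).
/i/ sits next to the nasal /ŋ/ and is therefore nasalised to [ĩ].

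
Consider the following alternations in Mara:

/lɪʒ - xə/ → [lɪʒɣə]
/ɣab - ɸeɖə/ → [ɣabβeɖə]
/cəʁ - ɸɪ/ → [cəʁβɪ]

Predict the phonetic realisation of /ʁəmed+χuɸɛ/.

The data show progressive voicing assimilation: /x/ → [ɣ] after /ʒ/; /ɸ/ → [β] after /b/; /ɸ/ → [β] after /ʁ/. In each pair only voicing changes, matching the preceding consonant, while place and manner stay constant.
The rule targets /χ/ (voiceless uvular fricative), which sits after the trigger /d/ (voiced).
The voiced uvular fricative is [ʁ], so /χ/ → [ʁ].

[ʁəmedʁuɸɛ]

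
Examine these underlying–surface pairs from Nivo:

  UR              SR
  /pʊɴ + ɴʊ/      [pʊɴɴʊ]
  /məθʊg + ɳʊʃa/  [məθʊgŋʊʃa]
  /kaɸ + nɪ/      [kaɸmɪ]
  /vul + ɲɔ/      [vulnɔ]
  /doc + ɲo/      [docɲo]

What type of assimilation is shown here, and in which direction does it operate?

progressive place assimilation

The segment that alternates is /ɳ/, which surfaces as [ŋ] when adjacent to /g/.
/ɳ/ is retroflex while /g/ is velar; the output [ŋ] is velar, matching the trigger — so the feature that spreads is place.
Manner and voice are unchanged, so the assimilation is partial, not total.
The same holds elsewhere in the data: /n/ → [m] after /ɸ/ (alveolar → bilabial, matching bilabial); /ɲ/ → [n] after /l/ (palatal → alveolar, matching alveolar) — only place changes, and always toward the preceding segment.
No alternation appears in [pʊɴɴʊ], [docɲo]: there the adjacent consonants already agree in place (/ɴ/ and /ɴ/ are both uvular; /ɲ/ and /c/ are both palatal), so these forms are consistent with the same rule.
The trigger is the preceding segment, so the direction is progressive (perseverative).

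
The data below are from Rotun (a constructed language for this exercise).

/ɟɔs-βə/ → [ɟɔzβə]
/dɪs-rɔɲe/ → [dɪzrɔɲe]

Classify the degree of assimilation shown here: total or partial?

partial assimilation

Underlying /s/ is realised as [z] next to /β/; /β/ itself does not change.
The change voiceless → voiced matches the voicing of the following /β/, identifying this as voicing assimilation.
Place and manner are unchanged, so the assimilation is partial, not total.
The other alternating form patterns the same way: /s/ → [z] before /r/ (voiceless → voiced, matching voiced) — only voicing changes, and always toward the following segment.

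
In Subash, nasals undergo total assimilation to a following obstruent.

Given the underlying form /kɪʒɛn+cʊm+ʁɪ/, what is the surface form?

[kɪʒɛccʊʁʁɪ]

/n/ is the segment targeted by the rule; it sits immediately before /c/, so it assimilates completely and surfaces as [c].
At the second juncture, /m/ likewise becomes [ʁ] adjacent to /ʁ/.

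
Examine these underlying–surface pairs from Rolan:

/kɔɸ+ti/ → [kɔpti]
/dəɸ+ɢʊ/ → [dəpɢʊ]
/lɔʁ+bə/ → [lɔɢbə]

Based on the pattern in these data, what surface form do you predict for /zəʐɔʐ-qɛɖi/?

[zəʐɔɖqɛɖi]

The data show regressive manner assimilation: /ɸ/ → [p] before /t/; /ɸ/ → [p] before /ɢ/; /ʁ/ → [ɢ] before /b/. In each pair only manner changes, matching the following consonant, while place and voice stay constant.
The rule targets /ʐ/ (voiced retroflex fricative), which sits before the trigger /q/ (stop).
A voiced retroflex stop is [ɖ], so the surface segment is [ɖ].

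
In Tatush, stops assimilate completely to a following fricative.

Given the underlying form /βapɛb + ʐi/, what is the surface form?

/b/ is the segment targeted by the rule; it sits immediately before /ʐ/, so it assimilates completely and surfaces as [ʐ].

[βapɛʐʐi]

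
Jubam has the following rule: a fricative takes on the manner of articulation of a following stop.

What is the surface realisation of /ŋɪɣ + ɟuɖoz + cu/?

[ŋɪgɟuɖodcu]

/ɣ/ is a voiced velar fricative. The following trigger /ɟ/ is a stop, so /ɣ/ must become a stop as well.
Changing only its manner to stop gives [g] — the voiced velar stop.
The same rule applies at the second boundary: /z/ → [d] next to /c/.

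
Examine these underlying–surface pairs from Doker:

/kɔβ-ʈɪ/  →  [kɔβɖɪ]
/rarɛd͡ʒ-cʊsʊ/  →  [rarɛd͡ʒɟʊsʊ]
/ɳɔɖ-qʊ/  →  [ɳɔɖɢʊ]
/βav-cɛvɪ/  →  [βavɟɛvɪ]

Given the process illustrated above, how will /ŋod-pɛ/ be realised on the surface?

[ŋodbɛ]

The data show progressive voicing assimilation: /ʈ/ → [ɖ] after /β/; /c/ → [ɟ] after /d͡ʒ/; /q/ → [ɢ] after /ɖ/; /c/ → [ɟ] after /v/. In each pair only voicing changes, matching the preceding consonant, while place and manner stay constant.
The rule targets /p/ (voiceless bilabial stop), which sits after the trigger /d/ (voiced).
The voiced bilabial stop is [b], so /p/ → [b].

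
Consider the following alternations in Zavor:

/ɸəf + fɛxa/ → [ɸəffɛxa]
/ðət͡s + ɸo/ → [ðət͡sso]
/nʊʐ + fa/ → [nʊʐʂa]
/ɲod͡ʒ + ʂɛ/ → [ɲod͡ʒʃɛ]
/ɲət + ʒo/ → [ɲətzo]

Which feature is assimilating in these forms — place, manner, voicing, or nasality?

place

Underlying /ɸ/ is realised as [s] next to /t͡s/; /t͡s/ itself does not change.
The change bilabial → alveolar matches the place of the preceding /t͡s/, identifying this as place assimilation.
Checking the remaining alternations: /f/ → [ʂ] after /ʐ/ (labiodental → retroflex, matching retroflex); /ʂ/ → [ʃ] after /d͡ʒ/ (retroflex → postalveolar, matching postalveolar); /ʒ/ → [z] after /t/ (postalveolar → alveolar, matching alveolar) — only place changes, and always toward the preceding segment.
Nothing changes in [ɸəffɛxa]: there the adjacent consonants already agree in place (/f/ and /f/ are both labiodental), so this form is consistent with the same rule.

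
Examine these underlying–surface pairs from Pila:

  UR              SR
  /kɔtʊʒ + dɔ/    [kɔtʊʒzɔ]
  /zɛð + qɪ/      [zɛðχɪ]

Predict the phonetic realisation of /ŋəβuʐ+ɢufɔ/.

The data show progressive manner assimilation: /d/ → [z] after /ʒ/; /q/ → [χ] after /ð/. In each pair only manner changes, matching the preceding consonant, while place and voice stay constant.
The rule targets /ɢ/ (voiced uvular stop), which sits after the trigger /ʐ/ (fricative).
A voiced uvular fricative is [ʁ], so the surface segment is [ʁ].

[ŋəβuʐʁufɔ]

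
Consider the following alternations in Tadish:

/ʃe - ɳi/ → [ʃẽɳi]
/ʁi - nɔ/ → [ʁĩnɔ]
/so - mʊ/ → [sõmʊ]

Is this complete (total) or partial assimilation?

partial assimilation

The vowel /e/ surfaces as nasalised [ẽ] next to the following nasal /ɳ/ — it has acquired the [+nasal] feature of its neighbour.
The other forms show the same pattern: /i/ → [ĩ] before /n/; /o/ → [õ] before /m/ — each time a vowel is nasalised next to a following nasal.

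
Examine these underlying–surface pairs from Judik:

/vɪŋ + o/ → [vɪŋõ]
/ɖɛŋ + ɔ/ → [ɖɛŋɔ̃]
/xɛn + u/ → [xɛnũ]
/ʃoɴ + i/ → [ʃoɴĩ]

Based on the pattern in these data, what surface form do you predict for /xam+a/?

[xamã]

The data show progressive nasality assimilation (vowel nasalisation): /o/ → [õ] after /ŋ/; /ɔ/ → [ɔ̃] after /ŋ/; /u/ → [ũ] after /n/; /i/ → [ĩ] after /ɴ/ — a vowel is nasalised by an immediately preceding nasal consonant.
/a/ sits next to the nasal /m/ and is therefore nasalised to [ã].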